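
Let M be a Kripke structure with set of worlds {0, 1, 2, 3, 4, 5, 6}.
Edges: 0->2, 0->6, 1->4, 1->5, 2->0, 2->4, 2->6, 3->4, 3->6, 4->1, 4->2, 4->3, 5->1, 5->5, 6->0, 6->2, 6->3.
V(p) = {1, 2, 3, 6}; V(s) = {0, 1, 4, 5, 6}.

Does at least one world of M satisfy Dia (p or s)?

Yes

Let φ = Dia (p or s). Evaluate φ at each world:
  0 (successors {2, 6}): φ is true.
  1 (successors {4, 5}): φ is true.
  2 (successors {0, 4, 6}): φ is true.
  3 (successors {4, 6}): φ is true.
  4 (successors {1, 2, 3}): φ is true.
  5 (successors {1, 5}): φ is true.
  6 (successors {0, 2, 3}): φ is true.
Detail at 0 (witness):
  At 0: Dia (p or s) requires p or s at some successor in {2, 6}.
    p or s holds at 2, so Dia (p or s) is true at 0.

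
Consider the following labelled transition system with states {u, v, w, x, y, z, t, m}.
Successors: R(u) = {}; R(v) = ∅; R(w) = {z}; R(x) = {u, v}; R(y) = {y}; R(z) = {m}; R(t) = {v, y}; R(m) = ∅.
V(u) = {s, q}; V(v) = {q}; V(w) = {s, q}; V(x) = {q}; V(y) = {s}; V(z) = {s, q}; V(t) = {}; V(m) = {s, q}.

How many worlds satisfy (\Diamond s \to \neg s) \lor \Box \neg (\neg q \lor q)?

5

Recall that \Box ψ holds at a world iff ψ holds at every accessible world, and \Diamond ψ holds iff ψ holds at some accessible world.
Let φ = (\Diamond s \to \neg s) \lor \Box \neg (\neg q \lor q). Evaluate φ at each world:
  u (successors ∅): φ is true.
  v (successors ∅): φ is true.
  w (successors {z}): φ is false.
  x (successors {u, v}): φ is true.
  y (successors {y}): φ is false.
  z (successors {m}): φ is false.
  t (successors {v, y}): φ is true.
  m (successors ∅): φ is true.
For instance, at w:
  At w: \Diamond s \to \neg s is false, \Box \neg (\neg q \lor q) is false, so (\Diamond s \to \neg s) \lor \Box \neg (\neg q \lor q) is false.
    At w: \Diamond s is true, \neg s is false, so \Diamond s \to \neg s is false.
      At w: \Diamond s requires s at some successor in {z}.
        s holds at z, so \Diamond s is true at w.
    At w: \Box \neg (\neg q \lor q) requires \neg (\neg q \lor q) at every successor {z}.
      \neg (\neg q \lor q) fails at z, so \Box \neg (\neg q \lor q) is false at w.
Satisfying worlds: {u, v, x, t, m}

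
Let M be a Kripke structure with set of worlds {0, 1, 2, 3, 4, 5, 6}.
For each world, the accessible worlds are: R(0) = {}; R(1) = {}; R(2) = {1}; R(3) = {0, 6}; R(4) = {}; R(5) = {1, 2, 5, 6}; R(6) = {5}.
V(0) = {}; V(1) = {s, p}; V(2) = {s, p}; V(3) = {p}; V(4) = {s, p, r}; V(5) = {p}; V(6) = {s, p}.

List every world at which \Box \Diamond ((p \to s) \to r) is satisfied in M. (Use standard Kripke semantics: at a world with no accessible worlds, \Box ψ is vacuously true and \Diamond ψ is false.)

Recall that \Box ψ holds at a world iff ψ holds at every accessible world, and \Diamond ψ holds iff ψ holds at some accessible world.
Let φ = \Box \Diamond ((p \to s) \to r). Evaluate φ at each world:
  0 (successors ∅): φ is true.
  1 (successors ∅): φ is true.
  2 (successors {1}): φ is false.
  3 (successors {0, 6}): φ is false.
  4 (successors ∅): φ is true.
  5 (successors {1, 2, 5, 6}): φ is false.
  6 (successors {5}): φ is true.
For instance, at 3:
  At 3: \Box \Diamond ((p \to s) \to r) requires \Diamond ((p \to s) \to r) at every successor {0, 6}.
    \Diamond ((p \to s) \to r) fails at 0, so \Box \Diamond ((p \to s) \to r) is false at 3.
      At 0: no accessible worlds, so \Diamond ((p \to s) \to r) is false.
Satisfying worlds: {0, 1, 4, 6}

0, 1, 4, 6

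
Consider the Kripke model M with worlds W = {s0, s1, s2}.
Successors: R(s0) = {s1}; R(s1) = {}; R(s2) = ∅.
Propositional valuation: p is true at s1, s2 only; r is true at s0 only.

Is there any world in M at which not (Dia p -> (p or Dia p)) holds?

Let φ = not (Dia p -> (p or Dia p)). Evaluate φ at each world:
  s0 (successors {s1}): φ is false.
  s1 (successors ∅): φ is false.
  s2 (successors ∅): φ is false.
For instance, at s0:
  At s0: Dia p -> (p or Dia p) is true, so not (Dia p -> (p or Dia p)) is false.
    At s0: Dia p is true, p or Dia p is true, so Dia p -> (p or Dia p) is true.
      At s0: Dia p requires p at some successor in {s1}.
        p holds at s1, so Dia p is true at s0.
      At s0: p is false, Dia p is true, so p or Dia p is true.

No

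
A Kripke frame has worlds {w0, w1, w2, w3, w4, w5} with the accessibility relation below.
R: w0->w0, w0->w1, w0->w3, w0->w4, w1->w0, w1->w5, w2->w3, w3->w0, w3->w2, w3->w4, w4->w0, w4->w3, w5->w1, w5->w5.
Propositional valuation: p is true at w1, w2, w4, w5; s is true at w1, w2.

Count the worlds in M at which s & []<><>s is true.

Let φ = s & []<><>s. Evaluate φ at each world:
  w0 (successors {w0, w1, w3, w4}): φ is false.
  w1 (successors {w0, w5}): φ is true.
  w2 (successors {w3}): φ is true.
  w3 (successors {w0, w2, w4}): φ is false.
  w4 (successors {w0, w3}): φ is false.
  w5 (successors {w1, w5}): φ is false.
For instance, at w0:
  At w0: s is false, []<><>s is true, so s & []<><>s is false.
    At w0: []<><>s requires <><>s at every successor {w0, w1, w3, w4}.
      At w0: <><>s is true.
      At w1: <><>s is true.
      At w3: <><>s is true.
      At w4: <><>s is true.
    So []<><>s is true at w0.
Satisfying worlds: {w1, w2}

2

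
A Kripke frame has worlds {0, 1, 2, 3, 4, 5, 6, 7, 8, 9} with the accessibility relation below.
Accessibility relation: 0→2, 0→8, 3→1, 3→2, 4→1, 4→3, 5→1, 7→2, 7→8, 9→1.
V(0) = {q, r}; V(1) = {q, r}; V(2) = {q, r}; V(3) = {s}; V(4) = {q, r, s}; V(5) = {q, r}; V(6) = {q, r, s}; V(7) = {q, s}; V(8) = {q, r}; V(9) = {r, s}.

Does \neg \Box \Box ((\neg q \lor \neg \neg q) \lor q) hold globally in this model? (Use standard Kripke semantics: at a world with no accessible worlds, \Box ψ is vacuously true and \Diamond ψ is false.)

No

Recall that \Box ψ holds at a world iff ψ holds at every accessible world, and \Diamond ψ holds iff ψ holds at some accessible world.
Let φ = \neg \Box \Box ((\neg q \lor \neg \neg q) \lor q). Evaluate φ at each world:
  0 (successors {2, 8}): φ is false.
  1 (successors ∅): φ is false.
  2 (successors ∅): φ is false.
  3 (successors {1, 2}): φ is false.
  4 (successors {1, 3}): φ is false.
  5 (successors {1}): φ is false.
  6 (successors ∅): φ is false.
  7 (successors {2, 8}): φ is false.
  8 (successors ∅): φ is false.
  9 (successors {1}): φ is false.
Detail at 0 (counterexample):
  At 0: \Box \Box ((\neg q \lor \neg \neg q) \lor q) is true, so \neg \Box \Box ((\neg q \lor \neg \neg q) \lor q) is false.
    At 0: \Box \Box ((\neg q \lor \neg \neg q) \lor q) requires \Box ((\neg q \lor \neg \neg q) \lor q) at every successor {2, 8}.
      At 2: \Box ((\neg q \lor \neg \neg q) \lor q) is true.
      At 8: \Box ((\neg q \lor \neg \neg q) \lor q) is true.
    So \Box \Box ((\neg q \lor \neg \neg q) \lor q) is true at 0.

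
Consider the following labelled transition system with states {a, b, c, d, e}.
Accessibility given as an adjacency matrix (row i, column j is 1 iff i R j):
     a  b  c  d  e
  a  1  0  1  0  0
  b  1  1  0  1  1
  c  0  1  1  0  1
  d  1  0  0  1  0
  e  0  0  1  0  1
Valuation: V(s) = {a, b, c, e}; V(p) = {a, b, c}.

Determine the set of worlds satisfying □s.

Let φ = □s. Evaluate φ at each world:
  a (successors {a, c}): φ is true.
  b (successors {a, b, d, e}): φ is false.
  c (successors {b, c, e}): φ is true.
  d (successors {a, d}): φ is false.
  e (successors {c, e}): φ is true.
For instance, at e:
  At e: □s requires s at every successor {c, e}.
    At c: s is true.
    At e: s is true.
  So □s is true at e.
Satisfying worlds: {a, c, e}

a, c, e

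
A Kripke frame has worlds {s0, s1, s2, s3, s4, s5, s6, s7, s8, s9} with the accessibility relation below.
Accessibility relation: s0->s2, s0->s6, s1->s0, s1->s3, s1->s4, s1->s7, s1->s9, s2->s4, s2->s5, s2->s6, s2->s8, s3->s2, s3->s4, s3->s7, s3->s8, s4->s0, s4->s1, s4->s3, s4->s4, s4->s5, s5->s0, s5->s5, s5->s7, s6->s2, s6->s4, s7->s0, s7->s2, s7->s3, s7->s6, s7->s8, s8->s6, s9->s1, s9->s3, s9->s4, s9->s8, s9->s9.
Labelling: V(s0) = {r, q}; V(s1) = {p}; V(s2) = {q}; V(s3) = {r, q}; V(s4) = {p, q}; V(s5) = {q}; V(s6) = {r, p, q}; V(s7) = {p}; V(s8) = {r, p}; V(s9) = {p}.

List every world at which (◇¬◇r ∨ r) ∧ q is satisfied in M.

s0, s2, s3, s6

Let φ = (◇¬◇r ∨ r) ∧ q. Evaluate φ at each world:
  s0 (successors {s2, s6}): φ is true.
  s1 (successors {s0, s3, s4, s7, s9}): φ is false.
  s2 (successors {s4, s5, s6, s8}): φ is true.
  s3 (successors {s2, s4, s7, s8}): φ is true.
  s4 (successors {s0, s1, s3, s4, s5}): φ is false.
  s5 (successors {s0, s5, s7}): φ is false.
  s6 (successors {s2, s4}): φ is true.
  s7 (successors {s0, s2, s3, s6, s8}): φ is false.
  s8 (successors {s6}): φ is false.
  s9 (successors {s1, s3, s4, s8, s9}): φ is false.
For instance, at s9:
  At s9: ◇¬◇r ∨ r is false, q is false, so (◇¬◇r ∨ r) ∧ q is false.
    At s9: ◇¬◇r is false, r is false, so ◇¬◇r ∨ r is false.
      At s9: ◇¬◇r requires ¬◇r at some successor in {s1, s3, s4, s8, s9}.
        At s1: ¬◇r is false.
        At s3: ¬◇r is false.
        At s4: ¬◇r is false.
        At s8: ¬◇r is false.
        At s9: ¬◇r is false.
      So ◇¬◇r is false at s9.
Satisfying worlds: {s0, s2, s3, s6}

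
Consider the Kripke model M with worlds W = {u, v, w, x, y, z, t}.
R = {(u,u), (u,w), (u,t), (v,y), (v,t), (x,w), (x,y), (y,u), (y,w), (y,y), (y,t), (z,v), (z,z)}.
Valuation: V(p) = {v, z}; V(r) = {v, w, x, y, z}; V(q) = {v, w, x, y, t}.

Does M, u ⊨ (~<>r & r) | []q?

No

Recall that []ψ holds at a world iff ψ holds at every accessible world, and <>ψ holds iff ψ holds at some accessible world.
At u: ~<>r & r is false, []q is false, so (~<>r & r) | []q is false.
  At u: ~<>r is false, r is false, so ~<>r & r is false.
    At u: <>r is true, so ~<>r is false.
      At u: <>r requires r at some successor in {u, w, t}.
        r holds at w, so <>r is true at u.
  At u: []q requires q at every successor {u, w, t}.
    q fails at u, so []q is false at u.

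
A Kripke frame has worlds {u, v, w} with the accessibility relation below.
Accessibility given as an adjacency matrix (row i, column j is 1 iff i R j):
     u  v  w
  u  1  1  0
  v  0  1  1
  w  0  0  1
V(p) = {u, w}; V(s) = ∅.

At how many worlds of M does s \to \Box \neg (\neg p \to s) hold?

Let φ = s \to \Box \neg (\neg p \to s). Evaluate φ at each world:
  u (successors {u, v}): φ is true.
  v (successors {v, w}): φ is true.
  w (successors {w}): φ is true.
For instance, at v:
  At v: s is false, \Box \neg (\neg p \to s) is false, so s \to \Box \neg (\neg p \to s) is true.
    At v: \Box \neg (\neg p \to s) requires \neg (\neg p \to s) at every successor {v, w}.
      \neg (\neg p \to s) fails at w, so \Box \neg (\neg p \to s) is false at v.
Satisfying worlds: {u, v, w}

3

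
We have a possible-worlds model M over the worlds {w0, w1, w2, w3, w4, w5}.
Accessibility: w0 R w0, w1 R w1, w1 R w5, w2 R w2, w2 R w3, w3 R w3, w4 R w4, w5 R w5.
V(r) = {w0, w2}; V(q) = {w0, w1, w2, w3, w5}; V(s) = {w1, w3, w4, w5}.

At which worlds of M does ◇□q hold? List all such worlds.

Let φ = ◇□q. Evaluate φ at each world:
  w0 (successors {w0}): φ is true.
  w1 (successors {w1, w5}): φ is true.
  w2 (successors {w2, w3}): φ is true.
  w3 (successors {w3}): φ is true.
  w4 (successors {w4}): φ is false.
  w5 (successors {w5}): φ is true.
For instance, at w1:
  At w1: ◇□q requires □q at some successor in {w1, w5}.
    □q holds at w1, so ◇□q is true at w1.
      At w1: □q requires q at every successor {w1, w5}.
        At w1: q is true.
        At w5: q is true.
      So □q is true at w1.
Satisfying worlds: {w0, w1, w2, w3, w5}

w0, w1, w2, w3, w5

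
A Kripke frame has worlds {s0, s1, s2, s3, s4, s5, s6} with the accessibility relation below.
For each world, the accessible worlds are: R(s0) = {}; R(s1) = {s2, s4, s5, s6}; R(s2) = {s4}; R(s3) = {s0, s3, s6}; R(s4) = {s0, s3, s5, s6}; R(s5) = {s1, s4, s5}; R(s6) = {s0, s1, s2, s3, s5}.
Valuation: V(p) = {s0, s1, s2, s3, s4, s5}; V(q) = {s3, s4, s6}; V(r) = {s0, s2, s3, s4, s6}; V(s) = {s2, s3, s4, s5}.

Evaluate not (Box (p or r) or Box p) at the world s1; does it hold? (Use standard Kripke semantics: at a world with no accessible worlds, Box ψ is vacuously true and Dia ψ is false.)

Recall that Box ψ holds at a world iff ψ holds at every accessible world, and Dia ψ holds iff ψ holds at some accessible world.
At s1: Box (p or r) or Box p is true, so not (Box (p or r) or Box p) is false.
  At s1: Box (p or r) is true, Box p is false, so Box (p or r) or Box p is true.
    At s1: Box (p or r) requires p or r at every successor {s2, s4, s5, s6}.
      At s2: p or r is true.
      At s4: p or r is true.
      At s5: p or r is true.
      At s6: p or r is true.
    So Box (p or r) is true at s1.
    At s1: Box p requires p at every successor {s2, s4, s5, s6}.
      p fails at s6, so Box p is false at s1.

No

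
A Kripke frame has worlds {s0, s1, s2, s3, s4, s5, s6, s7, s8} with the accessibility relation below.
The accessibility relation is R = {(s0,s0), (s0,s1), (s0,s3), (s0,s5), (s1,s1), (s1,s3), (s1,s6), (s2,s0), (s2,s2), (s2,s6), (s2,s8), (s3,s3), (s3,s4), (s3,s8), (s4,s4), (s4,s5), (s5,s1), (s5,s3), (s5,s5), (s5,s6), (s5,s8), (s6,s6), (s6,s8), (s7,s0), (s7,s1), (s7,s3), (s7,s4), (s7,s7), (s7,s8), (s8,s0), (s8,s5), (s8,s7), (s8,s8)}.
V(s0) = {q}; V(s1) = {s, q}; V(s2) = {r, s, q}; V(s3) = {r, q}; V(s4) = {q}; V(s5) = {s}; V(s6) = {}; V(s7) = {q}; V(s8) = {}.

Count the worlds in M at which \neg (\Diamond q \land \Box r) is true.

9

Let φ = \neg (\Diamond q \land \Box r). Evaluate φ at each world:
  s0 (successors {s0, s1, s3, s5}): φ is true.
  s1 (successors {s1, s3, s6}): φ is true.
  s2 (successors {s0, s2, s6, s8}): φ is true.
  s3 (successors {s3, s4, s8}): φ is true.
  s4 (successors {s4, s5}): φ is true.
  s5 (successors {s1, s3, s5, s6, s8}): φ is true.
  s6 (successors {s6, s8}): φ is true.
  s7 (successors {s0, s1, s3, s4, s7, s8}): φ is true.
  s8 (successors {s0, s5, s7, s8}): φ is true.
For instance, at s4:
  At s4: \Diamond q \land \Box r is false, so \neg (\Diamond q \land \Box r) is true.
    At s4: \Diamond q is true, \Box r is false, so \Diamond q \land \Box r is false.
      At s4: \Diamond q requires q at some successor in {s4, s5}.
        q holds at s4, so \Diamond q is true at s4.
      At s4: \Box r requires r at every successor {s4, s5}.
        r fails at s4, so \Box r is false at s4.
Satisfying worlds: {s0, s1, s2, s3, s4, s5, s6, s7, s8}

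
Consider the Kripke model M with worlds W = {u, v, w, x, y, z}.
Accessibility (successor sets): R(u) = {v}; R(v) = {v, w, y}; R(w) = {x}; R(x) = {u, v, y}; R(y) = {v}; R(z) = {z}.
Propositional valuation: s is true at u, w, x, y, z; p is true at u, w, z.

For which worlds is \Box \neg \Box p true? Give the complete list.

u, v, w, x, y

Let φ = \Box \neg \Box p. Evaluate φ at each world:
  u (successors {v}): φ is true.
  v (successors {v, w, y}): φ is true.
  w (successors {x}): φ is true.
  x (successors {u, v, y}): φ is true.
  y (successors {v}): φ is true.
  z (successors {z}): φ is false.
For instance, at v:
  At v: \Box \neg \Box p requires \neg \Box p at every successor {v, w, y}.
      At v: \Box p is false, so \neg \Box p is true.
      At w: \Box p is false, so \neg \Box p is true.
      At y: \Box p is false, so \neg \Box p is true.
  So \Box \neg \Box p is true at v.
Satisfying worlds: {u, v, w, x, y}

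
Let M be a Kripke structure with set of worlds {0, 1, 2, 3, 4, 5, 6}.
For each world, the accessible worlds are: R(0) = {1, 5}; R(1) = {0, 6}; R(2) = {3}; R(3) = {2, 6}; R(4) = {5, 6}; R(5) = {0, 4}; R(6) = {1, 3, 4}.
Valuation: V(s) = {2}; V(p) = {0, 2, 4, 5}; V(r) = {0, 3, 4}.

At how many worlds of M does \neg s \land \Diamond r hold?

3

Let φ = \neg s \land \Diamond r. Evaluate φ at each world:
  0 (successors {1, 5}): φ is false.
  1 (successors {0, 6}): φ is true.
  2 (successors {3}): φ is false.
  3 (successors {2, 6}): φ is false.
  4 (successors {5, 6}): φ is false.
  5 (successors {0, 4}): φ is true.
  6 (successors {1, 3, 4}): φ is true.
For instance, at 0:
  At 0: \neg s is true, \Diamond r is false, so \neg s \land \Diamond r is false.
    At 0: \Diamond r requires r at some successor in {1, 5}.
      At 1: r is false.
      At 5: r is false.
    So \Diamond r is false at 0.
Satisfying worlds: {1, 5, 6}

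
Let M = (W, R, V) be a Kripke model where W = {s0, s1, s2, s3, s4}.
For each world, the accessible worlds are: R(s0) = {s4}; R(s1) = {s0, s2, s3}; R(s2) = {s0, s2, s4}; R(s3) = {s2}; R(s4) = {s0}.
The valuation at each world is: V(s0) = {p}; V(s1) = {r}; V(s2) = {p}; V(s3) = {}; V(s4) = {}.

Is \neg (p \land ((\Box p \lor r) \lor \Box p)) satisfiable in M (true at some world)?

Let φ = \neg (p \land ((\Box p \lor r) \lor \Box p)). Evaluate φ at each world:
  s0 (successors {s4}): φ is true.
  s1 (successors {s0, s2, s3}): φ is true.
  s2 (successors {s0, s2, s4}): φ is true.
  s3 (successors {s2}): φ is true.
  s4 (successors {s0}): φ is true.
Detail at s0 (witness):
  At s0: p \land ((\Box p \lor r) \lor \Box p) is false, so \neg (p \land ((\Box p \lor r) \lor \Box p)) is true.
    At s0: p is true, (\Box p \lor r) \lor \Box p is false, so p \land ((\Box p \lor r) \lor \Box p) is false.
      At s0: \Box p \lor r is false, \Box p is false, so (\Box p \lor r) \lor \Box p is false.

Yes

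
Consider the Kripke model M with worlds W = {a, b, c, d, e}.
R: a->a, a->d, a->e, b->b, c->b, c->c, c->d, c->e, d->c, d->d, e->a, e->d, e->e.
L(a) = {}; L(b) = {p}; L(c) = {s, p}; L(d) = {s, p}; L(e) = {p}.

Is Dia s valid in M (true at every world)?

No

Let φ = Dia s. Evaluate φ at each world:
  a (successors {a, d, e}): φ is true.
  b (successors {b}): φ is false.
  c (successors {b, c, d, e}): φ is true.
  d (successors {c, d}): φ is true.
  e (successors {a, d, e}): φ is true.
Detail at b (counterexample):
  At b: Dia s requires s at some successor in {b}.
    At b: s is false.
  So Dia s is false at b.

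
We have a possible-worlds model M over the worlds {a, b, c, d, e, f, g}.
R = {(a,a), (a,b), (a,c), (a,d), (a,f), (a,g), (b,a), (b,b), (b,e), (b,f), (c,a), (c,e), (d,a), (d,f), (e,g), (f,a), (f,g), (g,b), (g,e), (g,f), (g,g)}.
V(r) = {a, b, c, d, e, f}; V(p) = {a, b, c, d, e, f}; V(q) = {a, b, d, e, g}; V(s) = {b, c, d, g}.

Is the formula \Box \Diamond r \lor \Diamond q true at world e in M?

Yes

At e: \Box \Diamond r is true, \Diamond q is true, so \Box \Diamond r \lor \Diamond q is true.
  At e: \Box \Diamond r requires \Diamond r at every successor {g}.
      At g: \Diamond r requires r at some successor in {b, e, f, g}.
        r holds at b, so \Diamond r is true at g.
  So \Box \Diamond r is true at e.
  At e: \Diamond q requires q at some successor in {g}.
    q holds at g, so \Diamond q is true at e.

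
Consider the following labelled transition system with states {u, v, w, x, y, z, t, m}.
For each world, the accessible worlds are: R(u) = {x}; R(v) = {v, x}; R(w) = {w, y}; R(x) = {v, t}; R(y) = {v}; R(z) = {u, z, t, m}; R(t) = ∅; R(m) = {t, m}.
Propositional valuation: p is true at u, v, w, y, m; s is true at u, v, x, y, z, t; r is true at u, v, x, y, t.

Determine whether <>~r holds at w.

At w: <>~r requires ~r at some successor in {w, y}.
  ~r holds at w, so <>~r is true at w.

Yes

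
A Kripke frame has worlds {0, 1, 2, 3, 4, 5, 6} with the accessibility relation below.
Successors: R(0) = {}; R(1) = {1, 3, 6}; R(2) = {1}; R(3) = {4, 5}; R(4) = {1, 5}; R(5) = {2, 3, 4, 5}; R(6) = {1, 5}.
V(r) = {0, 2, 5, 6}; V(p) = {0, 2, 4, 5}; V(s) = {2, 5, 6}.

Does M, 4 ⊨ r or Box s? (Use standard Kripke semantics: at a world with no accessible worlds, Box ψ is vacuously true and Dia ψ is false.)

No

At 4: r is false, Box s is false, so r or Box s is false.
  At 4: Box s requires s at every successor {1, 5}.
    s fails at 1, so Box s is false at 4.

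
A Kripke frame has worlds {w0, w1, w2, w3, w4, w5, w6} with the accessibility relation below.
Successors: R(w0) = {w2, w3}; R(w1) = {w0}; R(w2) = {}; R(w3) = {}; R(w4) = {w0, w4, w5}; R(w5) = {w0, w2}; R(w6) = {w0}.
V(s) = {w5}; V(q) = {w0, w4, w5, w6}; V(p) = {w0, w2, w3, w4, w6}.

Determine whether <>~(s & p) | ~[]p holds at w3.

At w3: <>~(s & p) is false, ~[]p is false, so <>~(s & p) | ~[]p is false.
  At w3: no accessible worlds, so <>~(s & p) is false.
  At w3: []p is true, so ~[]p is false.
    At w3: no accessible worlds, so []p holds vacuously.

No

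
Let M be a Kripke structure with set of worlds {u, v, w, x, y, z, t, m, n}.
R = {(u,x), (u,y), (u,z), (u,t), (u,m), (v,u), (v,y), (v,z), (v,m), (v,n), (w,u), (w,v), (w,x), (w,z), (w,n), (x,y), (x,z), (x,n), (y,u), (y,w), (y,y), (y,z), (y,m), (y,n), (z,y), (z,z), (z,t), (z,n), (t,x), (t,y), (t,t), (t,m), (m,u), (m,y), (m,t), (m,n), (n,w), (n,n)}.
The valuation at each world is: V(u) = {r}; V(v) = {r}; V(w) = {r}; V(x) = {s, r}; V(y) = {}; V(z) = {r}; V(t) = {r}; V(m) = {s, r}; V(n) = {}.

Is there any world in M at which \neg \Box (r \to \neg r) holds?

Yes

Let φ = \neg \Box (r \to \neg r). Evaluate φ at each world:
  u (successors {x, y, z, t, m}): φ is true.
  v (successors {u, y, z, m, n}): φ is true.
  w (successors {u, v, x, z, n}): φ is true.
  x (successors {y, z, n}): φ is true.
  y (successors {u, w, y, z, m, n}): φ is true.
  z (successors {y, z, t, n}): φ is true.
  t (successors {x, y, t, m}): φ is true.
  m (successors {u, y, t, n}): φ is true.
  n (successors {w, n}): φ is true.
Detail at u (witness):
  At u: \Box (r \to \neg r) is false, so \neg \Box (r \to \neg r) is true.
    At u: \Box (r \to \neg r) requires r \to \neg r at every successor {x, y, z, t, m}.
      r \to \neg r fails at x, so \Box (r \to \neg r) is false at u.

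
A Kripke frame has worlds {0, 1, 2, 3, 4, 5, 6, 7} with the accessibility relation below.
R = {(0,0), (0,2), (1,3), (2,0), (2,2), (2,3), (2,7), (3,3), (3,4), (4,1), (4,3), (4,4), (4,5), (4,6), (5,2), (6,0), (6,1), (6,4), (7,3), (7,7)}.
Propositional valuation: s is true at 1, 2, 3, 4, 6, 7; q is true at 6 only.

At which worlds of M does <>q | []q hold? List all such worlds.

Let φ = <>q | []q. Evaluate φ at each world:
  0 (successors {0, 2}): φ is false.
  1 (successors {3}): φ is false.
  2 (successors {0, 2, 3, 7}): φ is false.
  3 (successors {3, 4}): φ is false.
  4 (successors {1, 3, 4, 5, 6}): φ is true.
  5 (successors {2}): φ is false.
  6 (successors {0, 1, 4}): φ is false.
  7 (successors {3, 7}): φ is false.
For instance, at 4:
  At 4: <>q is true, []q is false, so <>q | []q is true.
    At 4: <>q requires q at some successor in {1, 3, 4, 5, 6}.
      q holds at 6, so <>q is true at 4.
    At 4: []q requires q at every successor {1, 3, 4, 5, 6}.
      q fails at 1, so []q is false at 4.
Satisfying worlds: {4}

4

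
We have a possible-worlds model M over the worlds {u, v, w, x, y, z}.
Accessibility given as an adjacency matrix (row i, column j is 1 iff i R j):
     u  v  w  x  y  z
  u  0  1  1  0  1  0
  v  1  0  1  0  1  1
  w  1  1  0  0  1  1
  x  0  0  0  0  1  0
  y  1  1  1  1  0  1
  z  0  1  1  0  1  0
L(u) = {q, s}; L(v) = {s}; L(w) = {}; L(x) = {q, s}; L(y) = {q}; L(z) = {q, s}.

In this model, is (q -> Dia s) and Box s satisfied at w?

Recall that Box ψ holds at a world iff ψ holds at every accessible world, and Dia ψ holds iff ψ holds at some accessible world.
At w: q -> Dia s is true, Box s is false, so (q -> Dia s) and Box s is false.
  At w: q is false, Dia s is true, so q -> Dia s is true.
    At w: Dia s requires s at some successor in {u, v, y, z}.
      s holds at u, so Dia s is true at w.
  At w: Box s requires s at every successor {u, v, y, z}.
    s fails at y, so Box s is false at w.

No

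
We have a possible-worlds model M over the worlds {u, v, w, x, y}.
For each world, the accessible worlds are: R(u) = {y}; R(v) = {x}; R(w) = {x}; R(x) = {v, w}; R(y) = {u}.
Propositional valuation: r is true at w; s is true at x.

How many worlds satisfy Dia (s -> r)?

3

Let φ = Dia (s -> r). Evaluate φ at each world:
  u (successors {y}): φ is true.
  v (successors {x}): φ is false.
  w (successors {x}): φ is false.
  x (successors {v, w}): φ is true.
  y (successors {u}): φ is true.
For instance, at y:
  At y: Dia (s -> r) requires s -> r at some successor in {u}.
    s -> r holds at u, so Dia (s -> r) is true at y.
Satisfying worlds: {u, x, y}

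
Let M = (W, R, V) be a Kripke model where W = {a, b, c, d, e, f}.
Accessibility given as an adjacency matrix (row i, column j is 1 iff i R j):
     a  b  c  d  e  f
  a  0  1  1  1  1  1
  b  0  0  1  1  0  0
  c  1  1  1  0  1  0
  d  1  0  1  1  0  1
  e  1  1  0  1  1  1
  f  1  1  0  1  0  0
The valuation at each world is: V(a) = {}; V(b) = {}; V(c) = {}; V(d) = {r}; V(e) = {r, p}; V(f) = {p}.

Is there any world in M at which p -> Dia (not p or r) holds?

Let φ = p -> Dia (not p or r). Evaluate φ at each world:
  a (successors {b, c, d, e, f}): φ is true.
  b (successors {c, d}): φ is true.
  c (successors {a, b, c, e}): φ is true.
  d (successors {a, c, d, f}): φ is true.
  e (successors {a, b, d, e, f}): φ is true.
  f (successors {a, b, d}): φ is true.
Detail at a (witness):
  At a: p is false, Dia (not p or r) is true, so p -> Dia (not p or r) is true.
    At a: Dia (not p or r) requires not p or r at some successor in {b, c, d, e, f}.
      not p or r holds at b, so Dia (not p or r) is true at a.

Yes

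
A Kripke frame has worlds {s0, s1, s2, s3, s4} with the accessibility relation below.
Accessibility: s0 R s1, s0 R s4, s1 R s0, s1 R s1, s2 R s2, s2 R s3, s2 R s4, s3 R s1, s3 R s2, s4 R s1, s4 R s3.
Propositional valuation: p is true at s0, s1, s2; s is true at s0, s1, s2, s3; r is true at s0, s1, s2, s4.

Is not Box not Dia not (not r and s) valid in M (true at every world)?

Yes

Let φ = not Box not Dia not (not r and s). Evaluate φ at each world:
  s0 (successors {s1, s4}): φ is true.
  s1 (successors {s0, s1}): φ is true.
  s2 (successors {s2, s3, s4}): φ is true.
  s3 (successors {s1, s2}): φ is true.
  s4 (successors {s1, s3}): φ is true.
For instance, at s0:
  At s0: Box not Dia not (not r and s) is false, so not Box not Dia not (not r and s) is true.
    At s0: Box not Dia not (not r and s) requires not Dia not (not r and s) at every successor {s1, s4}.
      not Dia not (not r and s) fails at s1, so Box not Dia not (not r and s) is false at s0.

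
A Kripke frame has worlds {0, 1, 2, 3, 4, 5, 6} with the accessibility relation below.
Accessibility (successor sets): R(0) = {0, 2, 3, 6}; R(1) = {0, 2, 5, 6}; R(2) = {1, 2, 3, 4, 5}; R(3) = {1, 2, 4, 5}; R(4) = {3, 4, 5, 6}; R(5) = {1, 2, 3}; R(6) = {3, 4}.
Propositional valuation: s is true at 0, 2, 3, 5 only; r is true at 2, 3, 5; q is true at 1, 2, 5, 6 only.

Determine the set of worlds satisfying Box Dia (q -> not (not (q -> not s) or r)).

Recall that Box ψ holds at a world iff ψ holds at every accessible world, and Dia ψ holds iff ψ holds at some accessible world.
Let φ = Box Dia (q -> not (not (q -> not s) or r)). Evaluate φ at each world:
  0 (successors {0, 2, 3, 6}): φ is true.
  1 (successors {0, 2, 5, 6}): φ is true.
  2 (successors {1, 2, 3, 4, 5}): φ is true.
  3 (successors {1, 2, 4, 5}): φ is true.
  4 (successors {3, 4, 5, 6}): φ is true.
  5 (successors {1, 2, 3}): φ is true.
  6 (successors {3, 4}): φ is true.
For instance, at 3:
  At 3: Box Dia (q -> not (not (q -> not s) or r)) requires Dia (q -> not (not (q -> not s) or r)) at every successor {1, 2, 4, 5}.
    At 1: Dia (q -> not (not (q -> not s) or r)) is true.
    At 2: Dia (q -> not (not (q -> not s) or r)) is true.
    At 4: Dia (q -> not (not (q -> not s) or r)) is true.
    At 5: Dia (q -> not (not (q -> not s) or r)) is true.
  So Box Dia (q -> not (not (q -> not s) or r)) is true at 3.
Satisfying worlds: {0, 1, 2, 3, 4, 5, 6}

0, 1, 2, 3, 4, 5, 6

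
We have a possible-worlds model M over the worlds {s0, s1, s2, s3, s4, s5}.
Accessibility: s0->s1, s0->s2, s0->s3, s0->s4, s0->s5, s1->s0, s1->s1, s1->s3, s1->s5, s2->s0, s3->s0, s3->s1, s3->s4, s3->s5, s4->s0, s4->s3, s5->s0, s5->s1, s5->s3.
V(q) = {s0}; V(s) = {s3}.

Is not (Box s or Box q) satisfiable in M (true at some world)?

Yes

Let φ = not (Box s or Box q). Evaluate φ at each world:
  s0 (successors {s1, s2, s3, s4, s5}): φ is true.
  s1 (successors {s0, s1, s3, s5}): φ is true.
  s2 (successors {s0}): φ is false.
  s3 (successors {s0, s1, s4, s5}): φ is true.
  s4 (successors {s0, s3}): φ is true.
  s5 (successors {s0, s1, s3}): φ is true.
Detail at s0 (witness):
  At s0: Box s or Box q is false, so not (Box s or Box q) is true.
    At s0: Box s is false, Box q is false, so Box s or Box q is false.
      At s0: Box s requires s at every successor {s1, s2, s3, s4, s5}.
        s fails at s1, so Box s is false at s0.
      At s0: Box q requires q at every successor {s1, s2, s3, s4, s5}.
        q fails at s1, so Box q is false at s0.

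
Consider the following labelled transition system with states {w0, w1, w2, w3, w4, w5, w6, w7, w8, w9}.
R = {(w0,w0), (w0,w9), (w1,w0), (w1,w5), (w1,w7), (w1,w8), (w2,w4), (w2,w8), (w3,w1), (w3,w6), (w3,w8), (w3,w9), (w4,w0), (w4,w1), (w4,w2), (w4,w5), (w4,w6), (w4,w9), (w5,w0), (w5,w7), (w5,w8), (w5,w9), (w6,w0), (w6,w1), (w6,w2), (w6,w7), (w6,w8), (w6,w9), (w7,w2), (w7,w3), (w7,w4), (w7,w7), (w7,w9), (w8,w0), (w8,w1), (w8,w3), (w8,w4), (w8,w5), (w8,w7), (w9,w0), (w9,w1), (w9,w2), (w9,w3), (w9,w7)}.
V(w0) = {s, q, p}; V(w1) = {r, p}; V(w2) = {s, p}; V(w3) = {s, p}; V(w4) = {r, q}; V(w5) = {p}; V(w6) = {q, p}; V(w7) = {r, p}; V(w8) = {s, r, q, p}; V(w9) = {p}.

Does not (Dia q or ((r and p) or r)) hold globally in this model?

No

Let φ = not (Dia q or ((r and p) or r)). Evaluate φ at each world:
  w0 (successors {w0, w9}): φ is false.
  w1 (successors {w0, w5, w7, w8}): φ is false.
  w2 (successors {w4, w8}): φ is false.
  w3 (successors {w1, w6, w8, w9}): φ is false.
  w4 (successors {w0, w1, w2, w5, w6, w9}): φ is false.
  w5 (successors {w0, w7, w8, w9}): φ is false.
  w6 (successors {w0, w1, w2, w7, w8, w9}): φ is false.
  w7 (successors {w2, w3, w4, w7, w9}): φ is false.
  w8 (successors {w0, w1, w3, w4, w5, w7}): φ is false.
  w9 (successors {w0, w1, w2, w3, w7}): φ is false.
Detail at w0 (counterexample):
  At w0: Dia q or ((r and p) or r) is true, so not (Dia q or ((r and p) or r)) is false.
    At w0: Dia q is true, (r and p) or r is false, so Dia q or ((r and p) or r) is true.
      At w0: Dia q requires q at some successor in {w0, w9}.
        q holds at w0, so Dia q is true at w0.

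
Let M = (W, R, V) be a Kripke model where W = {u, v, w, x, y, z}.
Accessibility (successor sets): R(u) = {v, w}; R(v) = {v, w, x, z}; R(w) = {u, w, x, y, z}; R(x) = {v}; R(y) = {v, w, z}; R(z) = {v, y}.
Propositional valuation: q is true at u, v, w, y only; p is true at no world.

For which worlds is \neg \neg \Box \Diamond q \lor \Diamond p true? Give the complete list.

u, v, w, x, y, z

Recall that \Box ψ holds at a world iff ψ holds at every accessible world, and \Diamond ψ holds iff ψ holds at some accessible world.
Let φ = \neg \neg \Box \Diamond q \lor \Diamond p. Evaluate φ at each world:
  u (successors {v, w}): φ is true.
  v (successors {v, w, x, z}): φ is true.
  w (successors {u, w, x, y, z}): φ is true.
  x (successors {v}): φ is true.
  y (successors {v, w, z}): φ is true.
  z (successors {v, y}): φ is true.
For instance, at u:
  At u: \neg \neg \Box \Diamond q is true, \Diamond p is false, so \neg \neg \Box \Diamond q \lor \Diamond p is true.
    At u: \neg \Box \Diamond q is false, so \neg \neg \Box \Diamond q is true.
      At u: \Box \Diamond q is true, so \neg \Box \Diamond q is false.
    At u: \Diamond p requires p at some successor in {v, w}.
      At v: p is false.
      At w: p is false.
    So \Diamond p is false at u.
Satisfying worlds: {u, v, w, x, y, z}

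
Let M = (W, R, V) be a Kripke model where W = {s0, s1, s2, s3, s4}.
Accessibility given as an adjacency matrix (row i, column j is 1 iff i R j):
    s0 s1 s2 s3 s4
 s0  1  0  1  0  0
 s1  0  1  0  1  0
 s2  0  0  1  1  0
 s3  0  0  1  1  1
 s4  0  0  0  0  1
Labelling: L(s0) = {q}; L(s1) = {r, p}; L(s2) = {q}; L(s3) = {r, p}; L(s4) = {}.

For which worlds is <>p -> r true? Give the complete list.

s0, s1, s3, s4

Let φ = <>p -> r. Evaluate φ at each world:
  s0 (successors {s0, s2}): φ is true.
  s1 (successors {s1, s3}): φ is true.
  s2 (successors {s2, s3}): φ is false.
  s3 (successors {s2, s3, s4}): φ is true.
  s4 (successors {s4}): φ is true.
For instance, at s2:
  At s2: <>p is true, r is false, so <>p -> r is false.
    At s2: <>p requires p at some successor in {s2, s3}.
      p holds at s3, so <>p is true at s2.
Satisfying worlds: {s0, s1, s3, s4}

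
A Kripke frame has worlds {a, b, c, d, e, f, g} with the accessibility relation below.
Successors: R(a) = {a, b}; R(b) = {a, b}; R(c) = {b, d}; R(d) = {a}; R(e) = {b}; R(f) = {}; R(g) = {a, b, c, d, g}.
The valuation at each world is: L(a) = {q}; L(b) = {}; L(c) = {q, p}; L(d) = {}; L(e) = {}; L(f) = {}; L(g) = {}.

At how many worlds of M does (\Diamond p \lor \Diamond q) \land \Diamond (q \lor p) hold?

4

Recall that \Diamond ψ holds at a world iff ψ holds at some accessible world.
Let φ = (\Diamond p \lor \Diamond q) \land \Diamond (q \lor p). Evaluate φ at each world:
  a (successors {a, b}): φ is true.
  b (successors {a, b}): φ is true.
  c (successors {b, d}): φ is false.
  d (successors {a}): φ is true.
  e (successors {b}): φ is false.
  f (successors ∅): φ is false.
  g (successors {a, b, c, d, g}): φ is true.
For instance, at d:
  At d: \Diamond p \lor \Diamond q is true, \Diamond (q \lor p) is true, so (\Diamond p \lor \Diamond q) \land \Diamond (q \lor p) is true.
    At d: \Diamond p is false, \Diamond q is true, so \Diamond p \lor \Diamond q is true.
      At d: \Diamond p requires p at some successor in {a}.
        At a: p is false.
      So \Diamond p is false at d.
      At d: \Diamond q requires q at some successor in {a}.
        q holds at a, so \Diamond q is true at d.
    At d: \Diamond (q \lor p) requires q \lor p at some successor in {a}.
      q \lor p holds at a, so \Diamond (q \lor p) is true at d.
Satisfying worlds: {a, b, d, g}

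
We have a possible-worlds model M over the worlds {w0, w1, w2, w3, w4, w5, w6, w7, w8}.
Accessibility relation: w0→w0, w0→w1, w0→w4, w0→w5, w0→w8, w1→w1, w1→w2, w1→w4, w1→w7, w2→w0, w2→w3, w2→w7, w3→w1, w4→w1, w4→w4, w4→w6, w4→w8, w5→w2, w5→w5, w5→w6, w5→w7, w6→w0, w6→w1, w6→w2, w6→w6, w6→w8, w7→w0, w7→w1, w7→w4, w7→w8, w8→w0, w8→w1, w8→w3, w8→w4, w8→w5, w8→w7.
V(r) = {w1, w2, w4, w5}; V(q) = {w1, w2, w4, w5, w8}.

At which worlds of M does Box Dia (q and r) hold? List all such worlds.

w0, w2, w3, w4, w7, w8

Let φ = Box Dia (q and r). Evaluate φ at each world:
  w0 (successors {w0, w1, w4, w5, w8}): φ is true.
  w1 (successors {w1, w2, w4, w7}): φ is false.
  w2 (successors {w0, w3, w7}): φ is true.
  w3 (successors {w1}): φ is true.
  w4 (successors {w1, w4, w6, w8}): φ is true.
  w5 (successors {w2, w5, w6, w7}): φ is false.
  w6 (successors {w0, w1, w2, w6, w8}): φ is false.
  w7 (successors {w0, w1, w4, w8}): φ is true.
  w8 (successors {w0, w1, w3, w4, w5, w7}): φ is true.
For instance, at w3:
  At w3: Box Dia (q and r) requires Dia (q and r) at every successor {w1}.
      At w1: Dia (q and r) requires q and r at some successor in {w1, w2, w4, w7}.
        q and r holds at w1, so Dia (q and r) is true at w1.
  So Box Dia (q and r) is true at w3.
Satisfying worlds: {w0, w2, w3, w4, w7, w8}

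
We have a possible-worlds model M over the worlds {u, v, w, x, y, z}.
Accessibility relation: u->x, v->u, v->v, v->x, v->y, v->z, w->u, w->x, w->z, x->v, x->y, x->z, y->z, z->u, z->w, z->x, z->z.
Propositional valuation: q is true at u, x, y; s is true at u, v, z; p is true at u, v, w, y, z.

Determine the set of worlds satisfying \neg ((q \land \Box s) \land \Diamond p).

Recall that \Box ψ holds at a world iff ψ holds at every accessible world, and \Diamond ψ holds iff ψ holds at some accessible world.
Let φ = \neg ((q \land \Box s) \land \Diamond p). Evaluate φ at each world:
  u (successors {x}): φ is true.
  v (successors {u, v, x, y, z}): φ is true.
  w (successors {u, x, z}): φ is true.
  x (successors {v, y, z}): φ is true.
  y (successors {z}): φ is false.
  z (successors {u, w, x, z}): φ is true.
For instance, at w:
  At w: (q \land \Box s) \land \Diamond p is false, so \neg ((q \land \Box s) \land \Diamond p) is true.
    At w: q \land \Box s is false, \Diamond p is true, so (q \land \Box s) \land \Diamond p is false.
      At w: q is false, \Box s is false, so q \land \Box s is false.
      At w: \Diamond p requires p at some successor in {u, x, z}.
        p holds at u, so \Diamond p is true at w.
Satisfying worlds: {u, v, w, x, z}

u, v, w, x, z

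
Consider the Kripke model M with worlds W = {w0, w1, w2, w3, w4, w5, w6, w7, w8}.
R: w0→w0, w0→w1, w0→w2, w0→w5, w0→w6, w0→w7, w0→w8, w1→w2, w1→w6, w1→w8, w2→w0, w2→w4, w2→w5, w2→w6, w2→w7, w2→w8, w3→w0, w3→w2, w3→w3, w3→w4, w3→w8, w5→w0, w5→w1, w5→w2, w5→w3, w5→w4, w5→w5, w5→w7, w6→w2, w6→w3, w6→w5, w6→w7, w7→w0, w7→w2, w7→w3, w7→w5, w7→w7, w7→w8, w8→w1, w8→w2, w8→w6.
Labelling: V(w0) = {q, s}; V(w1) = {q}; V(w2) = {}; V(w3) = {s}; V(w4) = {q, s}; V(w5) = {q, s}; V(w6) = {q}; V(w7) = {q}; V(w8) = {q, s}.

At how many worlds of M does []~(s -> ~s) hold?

1

Recall that []ψ holds at a world iff ψ holds at every accessible world, and <>ψ holds iff ψ holds at some accessible world.
Let φ = []~(s -> ~s). Evaluate φ at each world:
  w0 (successors {w0, w1, w2, w5, w6, w7, w8}): φ is false.
  w1 (successors {w2, w6, w8}): φ is false.
  w2 (successors {w0, w4, w5, w6, w7, w8}): φ is false.
  w3 (successors {w0, w2, w3, w4, w8}): φ is false.
  w4 (successors ∅): φ is true.
  w5 (successors {w0, w1, w2, w3, w4, w5, w7}): φ is false.
  w6 (successors {w2, w3, w5, w7}): φ is false.
  w7 (successors {w0, w2, w3, w5, w7, w8}): φ is false.
  w8 (successors {w1, w2, w6}): φ is false.
For instance, at w7:
  At w7: []~(s -> ~s) requires ~(s -> ~s) at every successor {w0, w2, w3, w5, w7, w8}.
    ~(s -> ~s) fails at w2, so []~(s -> ~s) is false at w7.
Satisfying worlds: {w4}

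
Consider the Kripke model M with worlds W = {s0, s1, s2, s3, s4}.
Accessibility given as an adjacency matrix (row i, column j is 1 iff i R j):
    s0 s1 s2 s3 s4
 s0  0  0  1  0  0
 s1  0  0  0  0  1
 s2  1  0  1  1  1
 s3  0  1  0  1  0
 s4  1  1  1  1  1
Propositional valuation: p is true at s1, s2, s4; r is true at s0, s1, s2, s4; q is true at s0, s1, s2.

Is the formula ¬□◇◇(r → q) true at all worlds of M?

No

Let φ = ¬□◇◇(r → q). Evaluate φ at each world:
  s0 (successors {s2}): φ is false.
  s1 (successors {s4}): φ is false.
  s2 (successors {s0, s2, s3, s4}): φ is false.
  s3 (successors {s1, s3}): φ is false.
  s4 (successors {s0, s1, s2, s3, s4}): φ is false.
Detail at s0 (counterexample):
  At s0: □◇◇(r → q) is true, so ¬□◇◇(r → q) is false.
    At s0: □◇◇(r → q) requires ◇◇(r → q) at every successor {s2}.
      At s2: ◇◇(r → q) is true.
    So □◇◇(r → q) is true at s0.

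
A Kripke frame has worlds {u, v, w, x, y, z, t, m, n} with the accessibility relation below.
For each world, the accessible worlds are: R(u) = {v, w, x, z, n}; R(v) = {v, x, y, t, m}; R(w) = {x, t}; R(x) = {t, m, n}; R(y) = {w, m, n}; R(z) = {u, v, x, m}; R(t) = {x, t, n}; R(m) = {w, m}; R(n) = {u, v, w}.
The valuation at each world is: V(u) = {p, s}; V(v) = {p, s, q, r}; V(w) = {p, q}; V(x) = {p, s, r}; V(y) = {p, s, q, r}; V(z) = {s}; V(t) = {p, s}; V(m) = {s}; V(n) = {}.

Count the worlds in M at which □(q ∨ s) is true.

5

Let φ = □(q ∨ s). Evaluate φ at each world:
  u (successors {v, w, x, z, n}): φ is false.
  v (successors {v, x, y, t, m}): φ is true.
  w (successors {x, t}): φ is true.
  x (successors {t, m, n}): φ is false.
  y (successors {w, m, n}): φ is false.
  z (successors {u, v, x, m}): φ is true.
  t (successors {x, t, n}): φ is false.
  m (successors {w, m}): φ is true.
  n (successors {u, v, w}): φ is true.
For instance, at z:
  At z: □(q ∨ s) requires q ∨ s at every successor {u, v, x, m}.
    At u: q ∨ s is true.
    At v: q ∨ s is true.
    At x: q ∨ s is true.
    At m: q ∨ s is true.
  So □(q ∨ s) is true at z.
Satisfying worlds: {v, w, z, m, n}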